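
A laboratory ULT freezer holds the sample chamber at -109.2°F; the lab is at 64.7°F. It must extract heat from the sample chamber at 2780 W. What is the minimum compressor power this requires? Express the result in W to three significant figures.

In absolute terms T_C = 194.71 K and T_H = 291.32 K, so ΔT = 96.61 K.
COP_Carnot = T_C/ΔT = 194.71/96.61 = 2.015.
Ẇ_min = Q̇/COP_Carnot = 2780/2.015 = 1379 W.

1380 W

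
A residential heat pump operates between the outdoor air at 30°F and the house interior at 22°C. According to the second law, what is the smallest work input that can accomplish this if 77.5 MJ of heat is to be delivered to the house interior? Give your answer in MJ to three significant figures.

6.07 MJ

In absolute terms T_C = 272.04 K and T_H = 295.15 K, so ΔT = 23.11 K.
The reversible limit is COP_HP = T_H/ΔT = 12.77, so W_min = Q_H/COP = Q_H·ΔT/T_H.
W_min = 77.50 × 23.11/295.15 = 6.068 MJ.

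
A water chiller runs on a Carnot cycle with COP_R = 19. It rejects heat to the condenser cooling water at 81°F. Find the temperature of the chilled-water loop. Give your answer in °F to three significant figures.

For a Carnot refrigerator COP_R = T_C/(T_H − T_C), so T_C = COP·T_H/(1 + COP).
With T_H = 300.37 K, T_C = 19 × 300.37/20.00 = 285.35 K.
Converting, 285.35 K = 53.97°F.

54.0 °F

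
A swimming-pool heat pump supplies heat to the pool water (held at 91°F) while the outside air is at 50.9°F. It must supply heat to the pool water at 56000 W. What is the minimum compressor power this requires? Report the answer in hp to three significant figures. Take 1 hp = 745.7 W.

5.47 hp

In absolute terms T_C = 283.65 K and T_H = 305.93 K, so ΔT = 22.28 K.
COP_Carnot = T_H/ΔT = 305.93/22.28 = 13.73.
Ẇ_min = Q̇/COP_Carnot = 56000/13.73 = 4078 W = 5.469 hp.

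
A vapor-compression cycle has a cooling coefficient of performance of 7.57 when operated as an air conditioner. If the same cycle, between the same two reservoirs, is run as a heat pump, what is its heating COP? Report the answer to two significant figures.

The first law on one cycle gives Q_H = Q_C + W, so Q_H/W = Q_C/W + 1.
COP_HP = COP_R + 1 = 7.57 + 1 = 8.57.

8.6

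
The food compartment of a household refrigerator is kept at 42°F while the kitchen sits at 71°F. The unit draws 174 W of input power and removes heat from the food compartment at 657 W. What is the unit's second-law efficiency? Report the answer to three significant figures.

0.218

COP_actual = Q̇_C/Ẇ = 657.0/174.0 = 3.776.
In absolute terms T_C = 278.71 K and T_H = 294.82 K, so ΔT = 16.11 K.
COP_Carnot = T_C/ΔT = 278.71/16.11 = 17.30.
η_II = COP_actual/COP_Carnot = 3.776/17.30 = 0.2183.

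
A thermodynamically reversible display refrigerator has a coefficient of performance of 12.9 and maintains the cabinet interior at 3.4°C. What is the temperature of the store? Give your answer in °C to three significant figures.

24.8 °C

COP_R = T_C/(T_H − T_C) gives T_H − T_C = T_C/COP.
With T_C = 276.55 K, T_H = 276.55 × (1 + 1/12.9) = 297.99 K.
Converting, 297.99 K = 24.84°C.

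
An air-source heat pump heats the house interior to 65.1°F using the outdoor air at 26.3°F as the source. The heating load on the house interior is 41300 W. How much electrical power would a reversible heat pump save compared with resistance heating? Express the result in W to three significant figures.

In absolute terms T_C = 269.98 K and T_H = 291.54 K, so ΔT = 21.56 K.
COP_Carnot = T_H/ΔT = 291.54/21.56 = 13.53.
Resistance heating needs Ẇ_res = Q̇_H = 41300 W; the reversible heat pump needs only Ẇ_hp = Q̇_H/COP = 3054 W.
Saving = 41300 − 3054 = 38250 W.

38200 W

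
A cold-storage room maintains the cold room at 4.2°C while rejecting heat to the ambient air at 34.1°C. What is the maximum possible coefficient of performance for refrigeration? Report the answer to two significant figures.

In absolute terms T_C = 277.35 K and T_H = 307.25 K, so ΔT = 29.90 K.
For a reversible cycle, COP_Carnot = T_C/ΔT = 277.35/29.90 = 9.276.

9.3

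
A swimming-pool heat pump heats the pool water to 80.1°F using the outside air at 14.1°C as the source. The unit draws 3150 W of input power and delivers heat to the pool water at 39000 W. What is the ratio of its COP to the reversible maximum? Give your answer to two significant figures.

0.52

COP_actual = Q̇_H/Ẇ = 39000/3150 = 12.38.
In absolute terms T_C = 287.25 K and T_H = 299.87 K, so ΔT = 12.62 K.
COP_Carnot = T_H/ΔT = 299.87/12.62 = 23.76.
η_II = COP_actual/COP_Carnot = 12.38/23.76 = 0.5211.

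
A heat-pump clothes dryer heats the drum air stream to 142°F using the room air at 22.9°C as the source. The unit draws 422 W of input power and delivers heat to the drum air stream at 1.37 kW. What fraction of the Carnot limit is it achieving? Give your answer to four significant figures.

Converting, Q̇_H = 1.370 kW = 1370 W, so COP_actual = Q̇_H/Ẇ = 1370/422.0 = 3.246.
In absolute terms T_C = 296.05 K and T_H = 334.26 K, so ΔT = 38.21 K.
COP_Carnot = T_H/ΔT = 334.26/38.21 = 8.748.
η_II = COP_actual/COP_Carnot = 3.246/8.748 = 0.3711.

0.3711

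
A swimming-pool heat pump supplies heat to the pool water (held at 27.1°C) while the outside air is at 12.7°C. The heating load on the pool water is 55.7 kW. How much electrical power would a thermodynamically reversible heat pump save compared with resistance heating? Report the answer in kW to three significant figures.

In absolute terms T_C = 285.85 K and T_H = 300.25 K, so ΔT = 14.40 K.
COP_Carnot = T_H/ΔT = 300.25/14.40 = 20.85.
Resistance heating needs Ẇ_res = Q̇_H = 55.70 kW; the reversible heat pump needs only Ẇ_hp = Q̇_H/COP = 2.671 kW.
Saving = 55.70 − 2.671 = 53.03 kW.

53.0 kW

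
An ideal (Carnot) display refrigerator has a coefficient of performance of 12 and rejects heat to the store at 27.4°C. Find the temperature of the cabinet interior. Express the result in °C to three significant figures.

4.28 °C

For a Carnot refrigerator COP_R = T_C/(T_H − T_C), so T_C = COP·T_H/(1 + COP).
With T_H = 300.55 K, T_C = 12 × 300.55/13.00 = 277.43 K.
Converting, 277.43 K = 4.28°C.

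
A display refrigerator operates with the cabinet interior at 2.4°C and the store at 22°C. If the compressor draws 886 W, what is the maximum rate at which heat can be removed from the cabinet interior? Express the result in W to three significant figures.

In absolute terms T_C = 275.55 K and T_H = 295.15 K, so ΔT = 19.60 K.
COP_Carnot = T_C/ΔT = 275.55/19.60 = 14.06.
Q̇_max = COP_Carnot × Ẇ = 14.06 × 886.0 W = 12460 W.

12500 W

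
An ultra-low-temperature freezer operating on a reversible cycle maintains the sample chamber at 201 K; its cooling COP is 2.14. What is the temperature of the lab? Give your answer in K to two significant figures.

290 K

COP_R = T_C/(T_H − T_C) gives T_H − T_C = T_C/COP.
With T_C = 201.00 K, T_H = 201.00 × (1 + 1/2.14) = 294.93 K.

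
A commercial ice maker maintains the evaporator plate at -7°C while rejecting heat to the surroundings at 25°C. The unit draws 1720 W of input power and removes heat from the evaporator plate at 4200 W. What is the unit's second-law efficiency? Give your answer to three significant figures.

0.294

COP_actual = Q̇_C/Ẇ = 4200/1720 = 2.442.
In absolute terms T_C = 266.15 K and T_H = 298.15 K, so ΔT = 32.00 K.
COP_Carnot = T_C/ΔT = 266.15/32.00 = 8.317.
η_II = COP_actual/COP_Carnot = 2.442/8.317 = 0.2936.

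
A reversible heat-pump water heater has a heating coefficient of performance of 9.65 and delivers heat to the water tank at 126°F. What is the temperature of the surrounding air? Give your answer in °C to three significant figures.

18.5 °C

COP_HP = T_H/(T_H − T_C) gives T_H − T_C = T_H/COP.
With T_H = 325.37 K, T_C = 325.37 × (1 − 1/9.65) = 291.65 K.
Converting, 291.65 K = 18.50°C.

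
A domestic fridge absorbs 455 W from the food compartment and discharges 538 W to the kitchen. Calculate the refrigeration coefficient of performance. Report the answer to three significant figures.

The first law gives Q̇_H = Q̇_C + Ẇ, so the three rates are Q̇_C = 455.0, Q̇_H = 538.0, Ẇ = 83.00 W.
COP_R = Q̇_C/Ẇ = 455.0/83.00 = 5.482.

5.48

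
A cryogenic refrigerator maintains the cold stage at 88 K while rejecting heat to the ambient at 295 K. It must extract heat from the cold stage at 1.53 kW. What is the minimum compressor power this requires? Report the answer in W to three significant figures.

3600 W

The reservoir spacing is ΔT = 295 − 88 = 207.0 K.
COP_Carnot = T_C/ΔT = 88.00/207.0 = 0.4251.
Ẇ_min = Q̇/COP_Carnot = 1.530/0.4251 = 3.599 kW = 3599 W.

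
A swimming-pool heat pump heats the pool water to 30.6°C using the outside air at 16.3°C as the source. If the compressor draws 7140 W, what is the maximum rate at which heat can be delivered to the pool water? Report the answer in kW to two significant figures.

150 kW

In absolute terms T_C = 289.45 K and T_H = 303.75 K, so ΔT = 14.30 K.
COP_Carnot = T_H/ΔT = 303.75/14.30 = 21.24.
Q̇_max = COP_Carnot × Ẇ = 21.24 × 7140 W = 151700 W = 151.7 kW.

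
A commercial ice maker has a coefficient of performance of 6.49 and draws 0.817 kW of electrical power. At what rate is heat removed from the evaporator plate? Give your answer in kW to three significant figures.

Q̇_C = COP × Ẇ = 6.49 × 0.8170 = 5.302 kW.

5.30 kW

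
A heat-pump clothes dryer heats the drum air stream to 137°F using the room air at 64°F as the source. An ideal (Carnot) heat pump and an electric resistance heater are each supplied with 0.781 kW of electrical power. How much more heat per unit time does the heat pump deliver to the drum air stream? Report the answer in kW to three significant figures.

5.60 kW

In absolute terms T_C = 290.93 K and T_H = 331.48 K, so ΔT = 40.56 K.
COP_Carnot = T_H/ΔT = 331.48/40.56 = 8.174.
The heat pump delivers Q̇_H = COP × Ẇ = 6.384 kW; the resistance heater delivers Ẇ = 0.7810 kW.
Extra = (COP − 1)·Ẇ = 5.603 kW.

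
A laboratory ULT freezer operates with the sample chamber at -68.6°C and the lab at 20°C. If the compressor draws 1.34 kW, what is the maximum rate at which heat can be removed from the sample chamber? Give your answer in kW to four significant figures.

3.094 kW

In absolute terms T_C = 204.55 K and T_H = 293.15 K, so ΔT = 88.60 K.
COP_Carnot = T_C/ΔT = 204.55/88.60 = 2.309.
Q̇_max = COP_Carnot × Ẇ = 2.309 × 1.340 kW = 3.094 kW.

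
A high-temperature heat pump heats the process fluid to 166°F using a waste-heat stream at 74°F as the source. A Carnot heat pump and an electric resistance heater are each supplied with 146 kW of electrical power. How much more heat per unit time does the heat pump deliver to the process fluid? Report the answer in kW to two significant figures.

In absolute terms T_C = 296.48 K and T_H = 347.59 K, so ΔT = 51.11 K.
COP_Carnot = T_H/ΔT = 347.59/51.11 = 6.801.
The heat pump delivers Q̇_H = COP × Ẇ = 992.9 kW; the resistance heater delivers Ẇ = 146.0 kW.
Extra = (COP − 1)·Ẇ = 846.9 kW.

850 kW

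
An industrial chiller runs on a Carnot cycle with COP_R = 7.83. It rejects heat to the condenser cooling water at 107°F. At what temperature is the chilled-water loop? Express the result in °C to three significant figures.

6.01 °C

For a Carnot refrigerator COP_R = T_C/(T_H − T_C), so T_C = COP·T_H/(1 + COP).
With T_H = 314.82 K, T_C = 7.83 × 314.82/8.830 = 279.16 K.
Converting, 279.16 K = 6.01°C.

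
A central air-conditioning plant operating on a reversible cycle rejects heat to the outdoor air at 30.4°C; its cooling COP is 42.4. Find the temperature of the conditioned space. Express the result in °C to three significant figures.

For a Carnot refrigerator COP_R = T_C/(T_H − T_C), so T_C = COP·T_H/(1 + COP).
With T_H = 303.55 K, T_C = 42.4 × 303.55/43.40 = 296.56 K.
Converting, 296.56 K = 23.41°C.

23.4 °C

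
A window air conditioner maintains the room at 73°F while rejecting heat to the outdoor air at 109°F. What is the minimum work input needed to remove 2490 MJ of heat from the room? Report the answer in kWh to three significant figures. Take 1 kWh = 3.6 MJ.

In absolute terms T_C = 295.93 K and T_H = 315.93 K, so ΔT = 20.00 K.
The reversible limit is COP_R = T_C/ΔT = 14.80, so W_min = Q_C/COP = Q_C·ΔT/T_C.
W_min = 2490 × 20.00/295.93 = 168.3 MJ = 46.75 kWh.

46.7 kWh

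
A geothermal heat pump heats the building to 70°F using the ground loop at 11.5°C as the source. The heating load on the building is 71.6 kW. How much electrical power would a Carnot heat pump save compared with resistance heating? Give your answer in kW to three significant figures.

69.3 kW

In absolute terms T_C = 284.65 K and T_H = 294.26 K, so ΔT = 9.611 K.
COP_Carnot = T_H/ΔT = 294.26/9.611 = 30.62.
Resistance heating needs Ẇ_res = Q̇_H = 71.60 kW; the reversible heat pump needs only Ẇ_hp = Q̇_H/COP = 2.339 kW.
Saving = 71.60 − 2.339 = 69.26 kW.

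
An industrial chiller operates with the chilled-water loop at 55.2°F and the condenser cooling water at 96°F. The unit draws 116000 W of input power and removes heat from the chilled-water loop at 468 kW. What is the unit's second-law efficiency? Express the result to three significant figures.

0.320

Converting, Q̇_C = 468.0 kW = 468000 W, so COP_actual = Q̇_C/Ẇ = 468000/116000 = 4.034.
In absolute terms T_C = 286.04 K and T_H = 308.71 K, so ΔT = 22.67 K.
COP_Carnot = T_C/ΔT = 286.04/22.67 = 12.62.
η_II = COP_actual/COP_Carnot = 4.034/12.62 = 0.3197.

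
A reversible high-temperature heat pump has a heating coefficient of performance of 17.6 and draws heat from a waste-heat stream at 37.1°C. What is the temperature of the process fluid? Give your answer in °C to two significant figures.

56 °C

COP_HP = T_H/(T_H − T_C) rearranges to T_H = COP·T_C/(COP − 1).
With T_C = 310.25 K, T_H = 17.6 × 310.25/16.60 = 328.94 K.
Converting, 328.94 K = 55.79°C.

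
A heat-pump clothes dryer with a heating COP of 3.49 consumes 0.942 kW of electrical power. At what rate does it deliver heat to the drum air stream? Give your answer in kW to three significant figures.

Q̇_H = COP_HP × Ẇ = 3.49 × 0.9420 = 3.288 kW.

3.29 kW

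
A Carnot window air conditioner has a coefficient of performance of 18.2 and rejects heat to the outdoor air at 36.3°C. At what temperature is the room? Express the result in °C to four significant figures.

For a Carnot refrigerator COP_R = T_C/(T_H − T_C), so T_C = COP·T_H/(1 + COP).
With T_H = 309.45 K, T_C = 18.2 × 309.45/19.20 = 293.33 K.
Converting, 293.33 K = 20.18°C.

20.18 °C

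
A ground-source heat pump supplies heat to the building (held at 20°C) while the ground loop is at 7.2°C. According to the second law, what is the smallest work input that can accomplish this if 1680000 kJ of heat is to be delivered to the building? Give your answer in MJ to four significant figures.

73.35 MJ

In absolute terms T_C = 280.35 K and T_H = 293.15 K, so ΔT = 12.80 K.
The reversible limit is COP_HP = T_H/ΔT = 22.90, so W_min = Q_H/COP = Q_H·ΔT/T_H.
W_min = 1680000 × 12.80/293.15 = 73350 kJ = 73.35 MJ.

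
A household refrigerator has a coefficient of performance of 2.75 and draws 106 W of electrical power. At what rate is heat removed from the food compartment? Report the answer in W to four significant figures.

291.5 W

Q̇_C = COP × Ẇ = 2.75 × 106.0 = 291.5 W.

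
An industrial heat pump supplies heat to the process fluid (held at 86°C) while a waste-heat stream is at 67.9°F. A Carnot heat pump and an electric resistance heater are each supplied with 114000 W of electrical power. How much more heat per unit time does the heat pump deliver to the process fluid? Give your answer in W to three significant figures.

506000 W

In absolute terms T_C = 293.09 K and T_H = 359.15 K, so ΔT = 66.06 K.
COP_Carnot = T_H/ΔT = 359.15/66.06 = 5.437.
The heat pump delivers Q̇_H = COP × Ẇ = 619800 W; the resistance heater delivers Ẇ = 114000 W.
Extra = (COP − 1)·Ẇ = 505800 W.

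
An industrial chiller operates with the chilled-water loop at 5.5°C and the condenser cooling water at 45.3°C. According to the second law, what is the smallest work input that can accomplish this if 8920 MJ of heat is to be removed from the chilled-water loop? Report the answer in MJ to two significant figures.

In absolute terms T_C = 278.65 K and T_H = 318.45 K, so ΔT = 39.80 K.
The reversible limit is COP_R = T_C/ΔT = 7.001, so W_min = Q_C/COP = Q_C·ΔT/T_C.
W_min = 8920 × 39.80/278.65 = 1274 MJ.

1300 MJ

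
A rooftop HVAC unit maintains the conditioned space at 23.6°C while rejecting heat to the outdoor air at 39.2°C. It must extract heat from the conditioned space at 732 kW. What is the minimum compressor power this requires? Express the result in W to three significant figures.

In absolute terms T_C = 296.75 K and T_H = 312.35 K, so ΔT = 15.60 K.
COP_Carnot = T_C/ΔT = 296.75/15.60 = 19.02.
Ẇ_min = Q̇/COP_Carnot = 732.0/19.02 = 38.48 kW = 38480 W.

38500 W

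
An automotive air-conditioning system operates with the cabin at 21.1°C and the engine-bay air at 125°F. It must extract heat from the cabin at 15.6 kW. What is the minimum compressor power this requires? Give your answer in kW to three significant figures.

1.62 kW

In absolute terms T_C = 294.25 K and T_H = 324.82 K, so ΔT = 30.57 K.
COP_Carnot = T_C/ΔT = 294.25/30.57 = 9.626.
Ẇ_min = Q̇/COP_Carnot = 15.60/9.626 = 1.621 kW.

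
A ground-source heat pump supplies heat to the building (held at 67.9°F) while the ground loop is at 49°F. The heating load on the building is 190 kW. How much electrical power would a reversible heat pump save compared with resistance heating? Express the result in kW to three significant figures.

In absolute terms T_C = 282.59 K and T_H = 293.09 K, so ΔT = 10.50 K.
COP_Carnot = T_H/ΔT = 293.09/10.50 = 27.91.
Resistance heating needs Ẇ_res = Q̇_H = 190.0 kW; the reversible heat pump needs only Ẇ_hp = Q̇_H/COP = 6.807 kW.
Saving = 190.0 − 6.807 = 183.2 kW.

183 kW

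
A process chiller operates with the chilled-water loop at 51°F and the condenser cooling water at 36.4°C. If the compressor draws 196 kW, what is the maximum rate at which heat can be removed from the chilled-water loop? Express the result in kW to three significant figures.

In absolute terms T_C = 283.71 K and T_H = 309.55 K, so ΔT = 25.84 K.
COP_Carnot = T_C/ΔT = 283.71/25.84 = 10.98.
Q̇_max = COP_Carnot × Ẇ = 10.98 × 196.0 kW = 2152 kW.

2150 kW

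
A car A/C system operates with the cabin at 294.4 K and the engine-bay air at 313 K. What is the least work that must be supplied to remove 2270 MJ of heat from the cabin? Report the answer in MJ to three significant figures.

The reservoir spacing is ΔT = 313 − 294.4 = 18.60 K.
The reversible limit is COP_R = T_C/ΔT = 15.83, so W_min = Q_C/COP = Q_C·ΔT/T_C.
W_min = 2270 × 18.60/294.40 = 143.4 MJ.

143 MJ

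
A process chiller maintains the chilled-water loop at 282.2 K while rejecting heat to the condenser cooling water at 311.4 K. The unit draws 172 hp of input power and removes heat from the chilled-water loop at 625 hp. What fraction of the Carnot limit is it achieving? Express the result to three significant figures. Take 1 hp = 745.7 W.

COP_actual = Q̇_C/Ẇ = 625.0/172.0 = 3.634.
The reservoir spacing is ΔT = 311.4 − 282.2 = 29.20 K.
COP_Carnot = T_C/ΔT = 282.20/29.20 = 9.664.
η_II = COP_actual/COP_Carnot = 3.634/9.664 = 0.3760.

0.376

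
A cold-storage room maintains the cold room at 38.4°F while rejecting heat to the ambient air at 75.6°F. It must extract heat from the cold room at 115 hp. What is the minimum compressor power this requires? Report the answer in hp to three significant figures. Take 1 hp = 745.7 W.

In absolute terms T_C = 276.71 K and T_H = 297.37 K, so ΔT = 20.67 K.
COP_Carnot = T_C/ΔT = 276.71/20.67 = 13.39.
Ẇ_min = Q̇/COP_Carnot = 115.0/13.39 = 8.589 hp.

8.59 hp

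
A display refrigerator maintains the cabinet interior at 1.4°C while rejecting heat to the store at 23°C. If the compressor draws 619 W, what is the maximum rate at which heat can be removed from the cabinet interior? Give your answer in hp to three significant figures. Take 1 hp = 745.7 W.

In absolute terms T_C = 274.55 K and T_H = 296.15 K, so ΔT = 21.60 K.
COP_Carnot = T_C/ΔT = 274.55/21.60 = 12.71.
Q̇_max = COP_Carnot × Ẇ = 12.71 × 619.0 W = 7868 W = 10.55 hp.

10.6 hp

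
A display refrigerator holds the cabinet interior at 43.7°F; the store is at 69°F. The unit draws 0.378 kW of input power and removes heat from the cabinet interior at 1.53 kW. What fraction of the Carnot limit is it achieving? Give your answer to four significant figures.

0.2034

COP_actual = Q̇_C/Ẇ = 1.530/0.3780 = 4.048.
In absolute terms T_C = 279.65 K and T_H = 293.71 K, so ΔT = 14.06 K.
COP_Carnot = T_C/ΔT = 279.65/14.06 = 19.90.
η_II = COP_actual/COP_Carnot = 4.048/19.90 = 0.2034.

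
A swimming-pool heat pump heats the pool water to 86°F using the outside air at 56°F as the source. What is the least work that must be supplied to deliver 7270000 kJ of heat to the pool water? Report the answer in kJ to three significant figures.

In absolute terms T_C = 286.48 K and T_H = 303.15 K, so ΔT = 16.67 K.
The reversible limit is COP_HP = T_H/ΔT = 18.19, so W_min = Q_H/COP = Q_H·ΔT/T_H.
W_min = 7270000 × 16.67/303.15 = 399700 kJ.

400000 kJ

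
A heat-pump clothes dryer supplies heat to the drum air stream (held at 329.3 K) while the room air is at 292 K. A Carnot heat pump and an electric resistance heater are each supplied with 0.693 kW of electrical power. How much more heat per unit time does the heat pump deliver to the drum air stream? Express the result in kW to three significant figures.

The reservoir spacing is ΔT = 329.3 − 292 = 37.30 K.
COP_Carnot = T_H/ΔT = 329.30/37.30 = 8.828.
The heat pump delivers Q̇_H = COP × Ẇ = 6.118 kW; the resistance heater delivers Ẇ = 0.6930 kW.
Extra = (COP − 1)·Ẇ = 5.425 kW.

5.43 kW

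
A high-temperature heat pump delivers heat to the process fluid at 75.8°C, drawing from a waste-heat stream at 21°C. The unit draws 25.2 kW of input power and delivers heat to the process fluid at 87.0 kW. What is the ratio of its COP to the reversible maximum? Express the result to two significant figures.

COP_actual = Q̇_H/Ẇ = 87.00/25.20 = 3.452.
In absolute terms T_C = 294.15 K and T_H = 348.95 K, so ΔT = 54.80 K.
COP_Carnot = T_H/ΔT = 348.95/54.80 = 6.368.
η_II = COP_actual/COP_Carnot = 3.452/6.368 = 0.5422.

0.54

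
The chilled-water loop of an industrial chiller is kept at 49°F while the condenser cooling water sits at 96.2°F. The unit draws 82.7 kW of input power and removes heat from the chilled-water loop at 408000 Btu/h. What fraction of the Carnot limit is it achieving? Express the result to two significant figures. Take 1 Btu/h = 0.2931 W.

0.13

Converting, Q̇_C = 408000 Btu/h = 119.6 kW, so COP_actual = Q̇_C/Ẇ = 119.6/82.70 = 1.446.
In absolute terms T_C = 282.59 K and T_H = 308.82 K, so ΔT = 26.22 K.
COP_Carnot = T_C/ΔT = 282.59/26.22 = 10.78.
η_II = COP_actual/COP_Carnot = 1.446/10.78 = 0.1342.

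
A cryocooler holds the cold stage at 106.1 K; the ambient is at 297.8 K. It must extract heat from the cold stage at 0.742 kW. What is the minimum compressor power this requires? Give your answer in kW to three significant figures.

The reservoir spacing is ΔT = 297.8 − 106.1 = 191.7 K.
COP_Carnot = T_C/ΔT = 106.10/191.7 = 0.5535.
Ẇ_min = Q̇/COP_Carnot = 0.7420/0.5535 = 1.341 kW.

1.34 kW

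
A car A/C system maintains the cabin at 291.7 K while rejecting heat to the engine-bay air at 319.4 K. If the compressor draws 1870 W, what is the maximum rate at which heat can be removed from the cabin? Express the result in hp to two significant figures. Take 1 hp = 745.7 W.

26 hp

The reservoir spacing is ΔT = 319.4 − 291.7 = 27.70 K.
COP_Carnot = T_C/ΔT = 291.70/27.70 = 10.53.
Q̇_max = COP_Carnot × Ẇ = 10.53 × 1870 W = 19690 W = 26.41 hp.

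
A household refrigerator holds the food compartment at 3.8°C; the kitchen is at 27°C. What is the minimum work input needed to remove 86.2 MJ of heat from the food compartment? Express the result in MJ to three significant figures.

7.22 MJ

In absolute terms T_C = 276.95 K and T_H = 300.15 K, so ΔT = 23.20 K.
The reversible limit is COP_R = T_C/ΔT = 11.94, so W_min = Q_C/COP = Q_C·ΔT/T_C.
W_min = 86.20 × 23.20/276.95 = 7.221 MJ.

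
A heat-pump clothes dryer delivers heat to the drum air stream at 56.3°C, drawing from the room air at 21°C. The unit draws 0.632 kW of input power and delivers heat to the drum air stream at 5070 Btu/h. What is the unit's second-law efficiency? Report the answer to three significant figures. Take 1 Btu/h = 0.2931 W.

Converting, Q̇_H = 5070 Btu/h = 1.486 kW, so COP_actual = Q̇_H/Ẇ = 1.486/0.6320 = 2.351.
In absolute terms T_C = 294.15 K and T_H = 329.45 K, so ΔT = 35.30 K.
COP_Carnot = T_H/ΔT = 329.45/35.30 = 9.333.
η_II = COP_actual/COP_Carnot = 2.351/9.333 = 0.2519.

0.252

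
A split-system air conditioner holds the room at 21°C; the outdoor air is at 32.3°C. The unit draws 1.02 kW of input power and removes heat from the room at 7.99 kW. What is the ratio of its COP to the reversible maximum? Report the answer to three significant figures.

COP_actual = Q̇_C/Ẇ = 7.990/1.020 = 7.833.
In absolute terms T_C = 294.15 K and T_H = 305.45 K, so ΔT = 11.30 K.
COP_Carnot = T_C/ΔT = 294.15/11.30 = 26.03.
η_II = COP_actual/COP_Carnot = 7.833/26.03 = 0.3009.

0.301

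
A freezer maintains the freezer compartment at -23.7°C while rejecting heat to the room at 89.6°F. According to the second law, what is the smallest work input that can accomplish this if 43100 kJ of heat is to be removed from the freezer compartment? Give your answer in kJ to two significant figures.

In absolute terms T_C = 249.45 K and T_H = 305.15 K, so ΔT = 55.70 K.
The reversible limit is COP_R = T_C/ΔT = 4.478, so W_min = Q_C/COP = Q_C·ΔT/T_C.
W_min = 43100 × 55.70/249.45 = 9624 kJ.

9600 kJ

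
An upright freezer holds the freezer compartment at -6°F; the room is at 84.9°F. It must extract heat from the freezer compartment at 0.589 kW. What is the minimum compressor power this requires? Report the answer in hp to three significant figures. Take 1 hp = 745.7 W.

In absolute terms T_C = 252.04 K and T_H = 302.54 K, so ΔT = 50.50 K.
COP_Carnot = T_C/ΔT = 252.04/50.50 = 4.991.
Ẇ_min = Q̇/COP_Carnot = 0.5890/4.991 = 0.1180 kW = 0.1583 hp.

0.158 hp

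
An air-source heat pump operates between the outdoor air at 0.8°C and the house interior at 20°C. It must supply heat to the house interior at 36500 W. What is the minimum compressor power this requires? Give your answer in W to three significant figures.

In absolute terms T_C = 273.95 K and T_H = 293.15 K, so ΔT = 19.20 K.
COP_Carnot = T_H/ΔT = 293.15/19.20 = 15.27.
Ẇ_min = Q̇/COP_Carnot = 36500/15.27 = 2391 W.

2390 W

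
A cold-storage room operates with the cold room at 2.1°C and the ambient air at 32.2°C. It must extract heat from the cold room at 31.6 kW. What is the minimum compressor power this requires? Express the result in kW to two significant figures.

3.5 kW

In absolute terms T_C = 275.25 K and T_H = 305.35 K, so ΔT = 30.10 K.
COP_Carnot = T_C/ΔT = 275.25/30.10 = 9.145.
Ẇ_min = Q̇/COP_Carnot = 31.60/9.145 = 3.456 kW.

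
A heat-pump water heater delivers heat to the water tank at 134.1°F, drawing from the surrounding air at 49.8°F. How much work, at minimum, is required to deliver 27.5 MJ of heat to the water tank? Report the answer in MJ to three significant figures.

In absolute terms T_C = 283.04 K and T_H = 329.87 K, so ΔT = 46.83 K.
The reversible limit is COP_HP = T_H/ΔT = 7.044, so W_min = Q_H/COP = Q_H·ΔT/T_H.
W_min = 27.50 × 46.83/329.87 = 3.904 MJ.

3.90 MJ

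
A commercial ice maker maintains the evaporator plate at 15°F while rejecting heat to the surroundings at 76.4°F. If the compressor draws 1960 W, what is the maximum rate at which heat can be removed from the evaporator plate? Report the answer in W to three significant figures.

In absolute terms T_C = 263.71 K and T_H = 297.82 K, so ΔT = 34.11 K.
COP_Carnot = T_C/ΔT = 263.71/34.11 = 7.731.
Q̇_max = COP_Carnot × Ẇ = 7.731 × 1960 W = 15150 W.

15200 W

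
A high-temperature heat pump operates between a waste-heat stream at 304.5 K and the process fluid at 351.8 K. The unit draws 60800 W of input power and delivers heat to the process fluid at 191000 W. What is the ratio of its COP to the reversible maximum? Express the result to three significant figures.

COP_actual = Q̇_H/Ẇ = 191000/60800 = 3.141.
The reservoir spacing is ΔT = 351.8 − 304.5 = 47.30 K.
COP_Carnot = T_H/ΔT = 351.80/47.30 = 7.438.
η_II = COP_actual/COP_Carnot = 3.141/7.438 = 0.4224.

0.422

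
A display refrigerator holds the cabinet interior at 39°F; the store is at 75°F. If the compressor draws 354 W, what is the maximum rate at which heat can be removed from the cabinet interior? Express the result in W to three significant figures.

In absolute terms T_C = 277.04 K and T_H = 297.04 K, so ΔT = 20.00 K.
COP_Carnot = T_C/ΔT = 277.04/20.00 = 13.85.
Q̇_max = COP_Carnot × Ẇ = 13.85 × 354.0 W = 4904 W.

4900 W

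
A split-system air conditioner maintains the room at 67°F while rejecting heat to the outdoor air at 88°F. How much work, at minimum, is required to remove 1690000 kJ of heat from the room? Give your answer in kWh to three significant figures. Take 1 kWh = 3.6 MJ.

18.7 kWh

In absolute terms T_C = 292.59 K and T_H = 304.26 K, so ΔT = 11.67 K.
The reversible limit is COP_R = T_C/ΔT = 25.08, so W_min = Q_C/COP = Q_C·ΔT/T_C.
W_min = 1690000 × 11.67/292.59 = 67390 kJ = 18.72 kWh.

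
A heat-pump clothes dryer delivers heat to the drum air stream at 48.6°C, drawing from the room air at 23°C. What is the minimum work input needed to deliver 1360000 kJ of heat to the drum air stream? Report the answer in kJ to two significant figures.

110000 kJ

In absolute terms T_C = 296.15 K and T_H = 321.75 K, so ΔT = 25.60 K.
The reversible limit is COP_HP = T_H/ΔT = 12.57, so W_min = Q_H/COP = Q_H·ΔT/T_H.
W_min = 1360000 × 25.60/321.75 = 108200 kJ.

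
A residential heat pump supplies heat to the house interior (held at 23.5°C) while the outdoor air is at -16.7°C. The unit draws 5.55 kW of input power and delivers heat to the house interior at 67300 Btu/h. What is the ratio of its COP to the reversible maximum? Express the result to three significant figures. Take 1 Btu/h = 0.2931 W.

0.482

Converting, Q̇_H = 67300 Btu/h = 19.73 kW, so COP_actual = Q̇_H/Ẇ = 19.73/5.550 = 3.554.
In absolute terms T_C = 256.45 K and T_H = 296.65 K, so ΔT = 40.20 K.
COP_Carnot = T_H/ΔT = 296.65/40.20 = 7.379.
η_II = COP_actual/COP_Carnot = 3.554/7.379 = 0.4816.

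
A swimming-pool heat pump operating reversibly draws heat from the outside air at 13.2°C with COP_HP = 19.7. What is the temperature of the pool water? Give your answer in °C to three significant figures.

28.5 °C

COP_HP = T_H/(T_H − T_C) rearranges to T_H = COP·T_C/(COP − 1).
With T_C = 286.35 K, T_H = 19.7 × 286.35/18.70 = 301.66 K.
Converting, 301.66 K = 28.51°C.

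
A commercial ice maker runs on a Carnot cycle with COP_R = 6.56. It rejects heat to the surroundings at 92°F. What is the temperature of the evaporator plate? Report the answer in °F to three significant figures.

19.0 °F

For a Carnot refrigerator COP_R = T_C/(T_H − T_C), so T_C = COP·T_H/(1 + COP).
With T_H = 306.48 K, T_C = 6.56 × 306.48/7.560 = 265.94 K.
Converting, 265.94 K = 19.03°F.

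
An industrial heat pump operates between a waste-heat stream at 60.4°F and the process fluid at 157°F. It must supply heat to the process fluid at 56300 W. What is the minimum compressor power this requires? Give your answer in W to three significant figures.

8820 W

In absolute terms T_C = 288.93 K and T_H = 342.59 K, so ΔT = 53.67 K.
COP_Carnot = T_H/ΔT = 342.59/53.67 = 6.384.
Ẇ_min = Q̇/COP_Carnot = 56300/6.384 = 8819 W.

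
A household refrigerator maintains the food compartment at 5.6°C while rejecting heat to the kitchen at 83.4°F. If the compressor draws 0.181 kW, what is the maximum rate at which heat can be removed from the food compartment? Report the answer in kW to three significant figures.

In absolute terms T_C = 278.75 K and T_H = 301.71 K, so ΔT = 22.96 K.
COP_Carnot = T_C/ΔT = 278.75/22.96 = 12.14.
Q̇_max = COP_Carnot × Ẇ = 12.14 × 0.1810 kW = 2.198 kW.

2.20 kW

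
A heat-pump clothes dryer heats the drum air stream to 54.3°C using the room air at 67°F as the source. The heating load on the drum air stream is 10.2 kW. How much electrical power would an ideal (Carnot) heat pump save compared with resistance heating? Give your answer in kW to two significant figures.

In absolute terms T_C = 292.59 K and T_H = 327.45 K, so ΔT = 34.86 K.
COP_Carnot = T_H/ΔT = 327.45/34.86 = 9.394.
Resistance heating needs Ẇ_res = Q̇_H = 10.20 kW; the reversible heat pump needs only Ẇ_hp = Q̇_H/COP = 1.086 kW.
Saving = 10.20 − 1.086 = 9.114 kW.

9.1 kW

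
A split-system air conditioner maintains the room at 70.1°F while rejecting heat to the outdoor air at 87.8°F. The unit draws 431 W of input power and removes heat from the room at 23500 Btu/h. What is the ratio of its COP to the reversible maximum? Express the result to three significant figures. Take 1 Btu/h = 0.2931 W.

0.534

Converting, Q̇_C = 23500 Btu/h = 6888 W, so COP_actual = Q̇_C/Ẇ = 6888/431.0 = 15.98.
In absolute terms T_C = 294.32 K and T_H = 304.15 K, so ΔT = 9.833 K.
COP_Carnot = T_C/ΔT = 294.32/9.833 = 29.93.
η_II = COP_actual/COP_Carnot = 15.98/29.93 = 0.5339.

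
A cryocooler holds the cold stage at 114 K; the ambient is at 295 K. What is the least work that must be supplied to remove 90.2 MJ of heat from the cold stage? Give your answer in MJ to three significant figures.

143 MJ

The reservoir spacing is ΔT = 295 − 114 = 181.0 K.
The reversible limit is COP_R = T_C/ΔT = 0.6298, so W_min = Q_C/COP = Q_C·ΔT/T_C.
W_min = 90.20 × 181.0/114.00 = 143.2 MJ.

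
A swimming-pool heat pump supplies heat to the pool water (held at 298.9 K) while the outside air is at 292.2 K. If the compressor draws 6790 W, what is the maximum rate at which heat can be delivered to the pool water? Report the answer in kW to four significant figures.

302.9 kW

The reservoir spacing is ΔT = 298.9 − 292.2 = 6.700 K.
COP_Carnot = T_H/ΔT = 298.90/6.700 = 44.61.
Q̇_max = COP_Carnot × Ẇ = 44.61 × 6790 W = 302900 W = 302.9 kW.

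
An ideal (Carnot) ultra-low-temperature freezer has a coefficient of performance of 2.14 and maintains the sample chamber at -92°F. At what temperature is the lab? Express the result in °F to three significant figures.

79.8 °F

COP_R = T_C/(T_H − T_C) gives T_H − T_C = T_C/COP.
With T_C = 204.26 K, T_H = 204.26 × (1 + 1/2.14) = 299.71 K.
Converting, 299.71 K = 79.81°F.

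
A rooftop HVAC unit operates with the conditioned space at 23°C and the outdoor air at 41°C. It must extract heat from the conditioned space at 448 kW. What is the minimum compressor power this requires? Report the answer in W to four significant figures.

In absolute terms T_C = 296.15 K and T_H = 314.15 K, so ΔT = 18.00 K.
COP_Carnot = T_C/ΔT = 296.15/18.00 = 16.45.
Ẇ_min = Q̇/COP_Carnot = 448.0/16.45 = 27.23 kW = 27230 W.

27230 W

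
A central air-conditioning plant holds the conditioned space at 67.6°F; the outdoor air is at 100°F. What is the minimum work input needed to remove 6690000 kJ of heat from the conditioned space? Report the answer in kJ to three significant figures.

411000 kJ

In absolute terms T_C = 292.93 K and T_H = 310.93 K, so ΔT = 18.00 K.
The reversible limit is COP_R = T_C/ΔT = 16.27, so W_min = Q_C/COP = Q_C·ΔT/T_C.
W_min = 6690000 × 18.00/292.93 = 411100 kJ.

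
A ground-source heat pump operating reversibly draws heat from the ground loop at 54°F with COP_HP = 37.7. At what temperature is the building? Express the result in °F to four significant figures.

68.00 °F

COP_HP = T_H/(T_H − T_C) rearranges to T_H = COP·T_C/(COP − 1).
With T_C = 285.37 K, T_H = 37.7 × 285.37/36.70 = 293.15 K.
Converting, 293.15 K = 68.00°F.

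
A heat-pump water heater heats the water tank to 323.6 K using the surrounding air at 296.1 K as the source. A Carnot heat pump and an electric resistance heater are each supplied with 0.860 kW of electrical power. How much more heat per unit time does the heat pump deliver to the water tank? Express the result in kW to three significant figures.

9.26 kW

The reservoir spacing is ΔT = 323.6 − 296.1 = 27.50 K.
COP_Carnot = T_H/ΔT = 323.60/27.50 = 11.77.
The heat pump delivers Q̇_H = COP × Ẇ = 10.12 kW; the resistance heater delivers Ẇ = 0.8600 kW.
Extra = (COP − 1)·Ẇ = 9.260 kW.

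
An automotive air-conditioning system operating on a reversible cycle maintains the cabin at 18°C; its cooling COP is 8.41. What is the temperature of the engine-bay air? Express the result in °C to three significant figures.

COP_R = T_C/(T_H − T_C) gives T_H − T_C = T_C/COP.
With T_C = 291.15 K, T_H = 291.15 × (1 + 1/8.41) = 325.77 K.
Converting, 325.77 K = 52.62°C.

52.6 °C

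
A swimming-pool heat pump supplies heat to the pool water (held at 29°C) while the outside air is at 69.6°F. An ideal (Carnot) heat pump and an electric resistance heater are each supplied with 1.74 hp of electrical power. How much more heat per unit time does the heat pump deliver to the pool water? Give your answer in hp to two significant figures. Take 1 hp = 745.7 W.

In absolute terms T_C = 294.04 K and T_H = 302.15 K, so ΔT = 8.111 K.
COP_Carnot = T_H/ΔT = 302.15/8.111 = 37.25.
The heat pump delivers Q̇_H = COP × Ẇ = 64.82 hp; the resistance heater delivers Ẇ = 1.740 hp.
Extra = (COP − 1)·Ẇ = 63.08 hp.

63 hp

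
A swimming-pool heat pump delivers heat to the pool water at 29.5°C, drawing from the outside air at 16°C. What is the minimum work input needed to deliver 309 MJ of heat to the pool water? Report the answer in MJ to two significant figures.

14 MJ

In absolute terms T_C = 289.15 K and T_H = 302.65 K, so ΔT = 13.50 K.
The reversible limit is COP_HP = T_H/ΔT = 22.42, so W_min = Q_H/COP = Q_H·ΔT/T_H.
W_min = 309.0 × 13.50/302.65 = 13.78 MJ.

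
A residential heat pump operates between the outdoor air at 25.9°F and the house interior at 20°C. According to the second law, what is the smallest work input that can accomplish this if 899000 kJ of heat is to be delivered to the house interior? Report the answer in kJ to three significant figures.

71700 kJ

In absolute terms T_C = 269.76 K and T_H = 293.15 K, so ΔT = 23.39 K.
The reversible limit is COP_HP = T_H/ΔT = 12.53, so W_min = Q_H/COP = Q_H·ΔT/T_H.
W_min = 899000 × 23.39/293.15 = 71730 kJ.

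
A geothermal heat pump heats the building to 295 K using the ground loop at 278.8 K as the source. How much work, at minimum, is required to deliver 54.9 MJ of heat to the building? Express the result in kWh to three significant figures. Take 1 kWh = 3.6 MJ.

0.837 kWh

The reservoir spacing is ΔT = 295 − 278.8 = 16.20 K.
The reversible limit is COP_HP = T_H/ΔT = 18.21, so W_min = Q_H/COP = Q_H·ΔT/T_H.
W_min = 54.90 × 16.20/295.00 = 3.015 MJ = 0.8375 kWh.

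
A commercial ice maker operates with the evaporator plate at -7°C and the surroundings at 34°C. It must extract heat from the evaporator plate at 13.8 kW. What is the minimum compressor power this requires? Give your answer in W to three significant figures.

In absolute terms T_C = 266.15 K and T_H = 307.15 K, so ΔT = 41.00 K.
COP_Carnot = T_C/ΔT = 266.15/41.00 = 6.491.
Ẇ_min = Q̇/COP_Carnot = 13.80/6.491 = 2.126 kW = 2126 W.

2130 W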